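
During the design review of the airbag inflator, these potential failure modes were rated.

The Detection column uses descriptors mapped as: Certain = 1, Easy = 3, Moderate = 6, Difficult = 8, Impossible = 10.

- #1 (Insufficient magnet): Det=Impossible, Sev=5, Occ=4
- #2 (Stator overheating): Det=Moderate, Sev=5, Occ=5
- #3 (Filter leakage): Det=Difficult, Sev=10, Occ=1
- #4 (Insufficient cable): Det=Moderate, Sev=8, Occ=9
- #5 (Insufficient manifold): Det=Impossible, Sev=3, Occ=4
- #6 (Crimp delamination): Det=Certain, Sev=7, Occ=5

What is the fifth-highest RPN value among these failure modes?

RPN = Severity × Occurrence × Detection:
  #1: 5 × 4 × 10 = 200
  #2: 5 × 5 × 6 = 150
  #3: 10 × 1 × 8 = 80
  #4: 8 × 9 × 6 = 432
  #5: 3 × 4 × 10 = 120
  #6: 7 × 5 × 1 = 35
Sorted descending: 432, 200, 150, 120, 80, 35.
The fifth-highest RPN is 80 (#3).

80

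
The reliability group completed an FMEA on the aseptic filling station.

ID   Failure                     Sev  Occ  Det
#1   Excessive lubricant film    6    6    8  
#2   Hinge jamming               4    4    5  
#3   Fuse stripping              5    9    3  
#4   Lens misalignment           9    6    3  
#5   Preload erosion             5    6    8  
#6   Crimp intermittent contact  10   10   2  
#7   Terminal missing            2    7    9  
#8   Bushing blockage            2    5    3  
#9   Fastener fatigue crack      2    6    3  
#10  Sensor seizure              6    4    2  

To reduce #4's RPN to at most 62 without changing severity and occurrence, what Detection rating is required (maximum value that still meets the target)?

1

#4: S=9, O=6, D=3 → current RPN = 162.
Fixed product = 54. Need 54 × D ≤ 62, so D ≤ 62/54 = 1.15.
Maximum integer Detection rating = 1 (gives RPN 54; D=2 would give 108 > 62).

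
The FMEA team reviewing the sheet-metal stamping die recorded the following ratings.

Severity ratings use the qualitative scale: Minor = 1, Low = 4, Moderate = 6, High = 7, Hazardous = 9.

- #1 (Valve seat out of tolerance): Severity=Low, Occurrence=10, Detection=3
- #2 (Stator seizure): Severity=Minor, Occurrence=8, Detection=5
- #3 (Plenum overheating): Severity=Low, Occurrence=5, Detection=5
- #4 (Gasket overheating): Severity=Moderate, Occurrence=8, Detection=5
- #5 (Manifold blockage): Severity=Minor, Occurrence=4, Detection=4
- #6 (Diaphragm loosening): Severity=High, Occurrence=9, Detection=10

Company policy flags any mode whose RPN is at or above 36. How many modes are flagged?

RPN = Severity × Occurrence × Detection:
  #1: 4 × 10 × 3 = 120
  #2: 1 × 8 × 5 = 40
  #3: 4 × 5 × 5 = 100
  #4: 6 × 8 × 5 = 240
  #5: 1 × 4 × 4 = 16
  #6: 7 × 9 × 10 = 630
Modes with RPN ≥ 36: #1 (120), #2 (40), #3 (100), #4 (240), #6 (630) → 5.

5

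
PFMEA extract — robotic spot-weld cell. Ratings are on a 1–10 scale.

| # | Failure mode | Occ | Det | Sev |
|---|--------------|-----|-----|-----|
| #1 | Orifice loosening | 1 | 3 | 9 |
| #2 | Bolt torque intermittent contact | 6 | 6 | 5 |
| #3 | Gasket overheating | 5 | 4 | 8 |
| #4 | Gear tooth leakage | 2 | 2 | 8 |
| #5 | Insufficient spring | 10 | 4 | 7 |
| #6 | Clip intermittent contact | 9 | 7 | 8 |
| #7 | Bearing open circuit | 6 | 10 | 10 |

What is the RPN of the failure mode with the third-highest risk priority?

280

RPN = Severity × Occurrence × Detection:
  #1: 9 × 1 × 3 = 27
  #2: 5 × 6 × 6 = 180
  #3: 8 × 5 × 4 = 160
  #4: 8 × 2 × 2 = 32
  #5: 7 × 10 × 4 = 280
  #6: 8 × 9 × 7 = 504
  #7: 10 × 6 × 10 = 600
Sorted descending: 600, 504, 280, 180, 160, 32, 27.
The third-highest RPN is 280 (#5).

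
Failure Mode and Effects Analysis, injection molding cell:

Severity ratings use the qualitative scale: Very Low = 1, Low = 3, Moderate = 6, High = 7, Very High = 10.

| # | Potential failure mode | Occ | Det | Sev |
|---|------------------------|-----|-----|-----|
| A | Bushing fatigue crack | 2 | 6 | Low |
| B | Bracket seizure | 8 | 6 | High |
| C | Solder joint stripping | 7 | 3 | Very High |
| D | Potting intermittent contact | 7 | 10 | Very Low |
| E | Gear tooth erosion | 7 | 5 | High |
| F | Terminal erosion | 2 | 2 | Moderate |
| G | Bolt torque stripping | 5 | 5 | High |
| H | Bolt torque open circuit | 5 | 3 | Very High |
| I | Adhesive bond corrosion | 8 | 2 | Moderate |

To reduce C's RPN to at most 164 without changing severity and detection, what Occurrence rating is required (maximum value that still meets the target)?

C: S=10, O=7, D=3 → current RPN = 210.
Fixed product = 30. Need 30 × O ≤ 164, so O ≤ 164/30 = 5.47.
Maximum integer Occurrence rating = 5 (gives RPN 150; O=6 would give 180 > 164).

5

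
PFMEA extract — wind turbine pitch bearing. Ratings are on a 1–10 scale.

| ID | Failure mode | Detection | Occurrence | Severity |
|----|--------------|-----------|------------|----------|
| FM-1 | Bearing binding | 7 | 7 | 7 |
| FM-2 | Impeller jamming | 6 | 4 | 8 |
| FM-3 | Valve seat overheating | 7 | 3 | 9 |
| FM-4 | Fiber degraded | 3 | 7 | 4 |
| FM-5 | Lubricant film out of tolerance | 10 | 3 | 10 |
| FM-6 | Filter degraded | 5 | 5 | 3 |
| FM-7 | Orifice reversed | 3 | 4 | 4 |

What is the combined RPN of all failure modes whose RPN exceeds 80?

1108

RPN = Severity × Occurrence × Detection:
  FM-1: 7 × 7 × 7 = 343
  FM-2: 8 × 4 × 6 = 192
  FM-3: 9 × 3 × 7 = 189
  FM-4: 4 × 7 × 3 = 84
  FM-5: 10 × 3 × 10 = 300
  FM-6: 3 × 5 × 5 = 75
  FM-7: 4 × 4 × 3 = 48
RPN > 80: FM-1 (343), FM-2 (192), FM-3 (189), FM-4 (84), FM-5 (300).
Sum: 343 + 192 + 189 + 84 + 300 = 1108.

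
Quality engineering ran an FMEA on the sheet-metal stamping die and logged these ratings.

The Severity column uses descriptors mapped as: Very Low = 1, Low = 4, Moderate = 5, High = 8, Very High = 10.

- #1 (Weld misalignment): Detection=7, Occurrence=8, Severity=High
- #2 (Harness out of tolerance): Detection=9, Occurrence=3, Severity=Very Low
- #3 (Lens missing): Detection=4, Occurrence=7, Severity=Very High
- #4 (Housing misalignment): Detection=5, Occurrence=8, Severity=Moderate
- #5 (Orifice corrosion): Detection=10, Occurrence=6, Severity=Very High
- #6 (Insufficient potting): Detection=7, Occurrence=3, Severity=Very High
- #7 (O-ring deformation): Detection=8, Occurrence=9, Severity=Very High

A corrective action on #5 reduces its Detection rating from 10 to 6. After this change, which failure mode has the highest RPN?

#7

RPN = Severity × Occurrence × Detection:
  #1: 8 × 8 × 7 = 448
  #2: 1 × 3 × 9 = 27
  #3: 10 × 7 × 4 = 280
  #4: 5 × 8 × 5 = 200
  #5: 10 × 6 × 10 = 600
  #6: 10 × 3 × 7 = 210
  #7: 10 × 9 × 8 = 720
After action: #5 → 10 × 6 × 6 = 360.
Revised RPNs: #7=720, #1=448, #5=360, #3=280, #6=210, #4=200, #2=27.
Highest is now #7 (720).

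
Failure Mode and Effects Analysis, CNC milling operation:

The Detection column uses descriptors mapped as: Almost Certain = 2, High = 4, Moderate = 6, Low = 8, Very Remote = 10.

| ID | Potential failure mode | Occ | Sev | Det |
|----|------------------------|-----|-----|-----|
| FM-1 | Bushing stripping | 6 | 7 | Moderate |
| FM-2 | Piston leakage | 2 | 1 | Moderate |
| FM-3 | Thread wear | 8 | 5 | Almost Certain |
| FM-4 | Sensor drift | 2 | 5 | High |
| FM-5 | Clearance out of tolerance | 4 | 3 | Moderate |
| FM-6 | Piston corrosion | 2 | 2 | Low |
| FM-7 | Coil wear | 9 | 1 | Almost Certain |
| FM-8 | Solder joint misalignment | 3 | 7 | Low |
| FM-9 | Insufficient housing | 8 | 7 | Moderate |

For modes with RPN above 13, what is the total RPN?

RPN = Severity × Occurrence × Detection:
  FM-1: 7 × 6 × 6 = 252
  FM-2: 1 × 2 × 6 = 12
  FM-3: 5 × 8 × 2 = 80
  FM-4: 5 × 2 × 4 = 40
  FM-5: 3 × 4 × 6 = 72
  FM-6: 2 × 2 × 8 = 32
  FM-7: 1 × 9 × 2 = 18
  FM-8: 7 × 3 × 8 = 168
  FM-9: 7 × 8 × 6 = 336
RPN > 13: FM-1 (252), FM-3 (80), FM-4 (40), FM-5 (72), FM-6 (32), FM-7 (18), FM-8 (168), FM-9 (336).
Sum: 252 + 80 + 40 + 72 + 32 + 18 + 168 + 336 = 998.

998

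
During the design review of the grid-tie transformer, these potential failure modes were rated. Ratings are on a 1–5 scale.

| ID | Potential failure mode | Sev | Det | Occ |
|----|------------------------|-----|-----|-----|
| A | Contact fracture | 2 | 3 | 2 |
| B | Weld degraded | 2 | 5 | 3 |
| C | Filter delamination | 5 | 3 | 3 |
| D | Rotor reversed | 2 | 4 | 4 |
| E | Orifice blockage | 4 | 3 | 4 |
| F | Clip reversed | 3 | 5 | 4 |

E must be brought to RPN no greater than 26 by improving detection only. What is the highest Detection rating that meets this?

1

E: S=4, O=4, D=3 → current RPN = 48.
Fixed product = 16. Need 16 × D ≤ 26, so D ≤ 26/16 = 1.62.
Maximum integer Detection rating = 1 (gives RPN 16; D=2 would give 32 > 26).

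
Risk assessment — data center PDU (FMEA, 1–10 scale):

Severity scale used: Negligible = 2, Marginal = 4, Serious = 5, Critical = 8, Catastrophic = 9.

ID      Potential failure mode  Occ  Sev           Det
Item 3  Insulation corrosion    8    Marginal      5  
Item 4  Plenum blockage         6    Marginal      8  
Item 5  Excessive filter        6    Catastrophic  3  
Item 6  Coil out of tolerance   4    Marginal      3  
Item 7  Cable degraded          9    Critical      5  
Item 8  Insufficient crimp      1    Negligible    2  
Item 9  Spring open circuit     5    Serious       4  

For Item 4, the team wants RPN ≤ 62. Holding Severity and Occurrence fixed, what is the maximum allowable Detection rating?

2

Item 4: S=4, O=6, D=8 → current RPN = 192.
Fixed product = 24. Need 24 × D ≤ 62, so D ≤ 62/24 = 2.58.
Maximum integer Detection rating = 2 (gives RPN 48; D=3 would give 72 > 62).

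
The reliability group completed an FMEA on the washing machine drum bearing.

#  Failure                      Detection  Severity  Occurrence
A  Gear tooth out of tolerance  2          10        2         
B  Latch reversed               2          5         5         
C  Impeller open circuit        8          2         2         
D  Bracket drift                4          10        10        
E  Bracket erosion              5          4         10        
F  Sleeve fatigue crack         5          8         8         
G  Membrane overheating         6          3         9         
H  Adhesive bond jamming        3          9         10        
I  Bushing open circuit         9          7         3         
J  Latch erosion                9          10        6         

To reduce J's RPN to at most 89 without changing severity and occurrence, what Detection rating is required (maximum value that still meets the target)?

J: S=10, O=6, D=9 → current RPN = 540.
Fixed product = 60. Need 60 × D ≤ 89, so D ≤ 89/60 = 1.48.
Maximum integer Detection rating = 1 (gives RPN 60; D=2 would give 120 > 89).

1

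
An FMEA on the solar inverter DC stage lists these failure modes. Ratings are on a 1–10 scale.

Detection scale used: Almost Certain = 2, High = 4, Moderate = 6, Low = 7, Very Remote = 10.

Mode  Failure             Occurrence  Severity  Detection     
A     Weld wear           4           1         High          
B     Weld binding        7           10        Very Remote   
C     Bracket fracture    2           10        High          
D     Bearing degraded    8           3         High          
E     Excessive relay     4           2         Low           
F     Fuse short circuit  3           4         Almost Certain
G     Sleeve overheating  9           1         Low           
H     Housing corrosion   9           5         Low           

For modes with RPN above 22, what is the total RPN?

RPN = Severity × Occurrence × Detection:
  A: 1 × 4 × 4 = 16
  B: 10 × 7 × 10 = 700
  C: 10 × 2 × 4 = 80
  D: 3 × 8 × 4 = 96
  E: 2 × 4 × 7 = 56
  F: 4 × 3 × 2 = 24
  G: 1 × 9 × 7 = 63
  H: 5 × 9 × 7 = 315
RPN > 22: B (700), C (80), D (96), E (56), F (24), G (63), H (315).
Sum: 700 + 80 + 96 + 56 + 24 + 63 + 315 = 1334.

1334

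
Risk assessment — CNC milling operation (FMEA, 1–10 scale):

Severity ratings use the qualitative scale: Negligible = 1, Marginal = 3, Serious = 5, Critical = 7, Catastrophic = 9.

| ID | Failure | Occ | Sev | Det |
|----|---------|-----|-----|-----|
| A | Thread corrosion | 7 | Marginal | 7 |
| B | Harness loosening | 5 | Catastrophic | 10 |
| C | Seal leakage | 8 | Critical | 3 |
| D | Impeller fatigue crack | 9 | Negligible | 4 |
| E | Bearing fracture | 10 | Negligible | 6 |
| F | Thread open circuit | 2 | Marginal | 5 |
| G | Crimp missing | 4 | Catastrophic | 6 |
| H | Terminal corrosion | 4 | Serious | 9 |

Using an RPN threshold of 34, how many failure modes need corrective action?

RPN = Severity × Occurrence × Detection:
  A: 3 × 7 × 7 = 147
  B: 9 × 5 × 10 = 450
  C: 7 × 8 × 3 = 168
  D: 1 × 9 × 4 = 36
  E: 1 × 10 × 6 = 60
  F: 3 × 2 × 5 = 30
  G: 9 × 4 × 6 = 216
  H: 5 × 4 × 9 = 180
Modes with RPN ≥ 34: A (147), B (450), C (168), D (36), E (60), G (216), H (180) → 7.

7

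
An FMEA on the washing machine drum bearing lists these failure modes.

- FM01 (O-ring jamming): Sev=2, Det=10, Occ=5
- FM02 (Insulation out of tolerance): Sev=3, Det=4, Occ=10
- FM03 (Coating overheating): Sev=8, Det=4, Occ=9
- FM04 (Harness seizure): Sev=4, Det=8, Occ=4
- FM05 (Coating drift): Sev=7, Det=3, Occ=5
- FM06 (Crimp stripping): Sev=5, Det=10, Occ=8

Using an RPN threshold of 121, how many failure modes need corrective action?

3

RPN = Severity × Occurrence × Detection:
  FM01: 2 × 5 × 10 = 100
  FM02: 3 × 10 × 4 = 120
  FM03: 8 × 9 × 4 = 288
  FM04: 4 × 4 × 8 = 128
  FM05: 7 × 5 × 3 = 105
  FM06: 5 × 8 × 10 = 400
Modes with RPN ≥ 121: FM03 (288), FM04 (128), FM06 (400) → 3.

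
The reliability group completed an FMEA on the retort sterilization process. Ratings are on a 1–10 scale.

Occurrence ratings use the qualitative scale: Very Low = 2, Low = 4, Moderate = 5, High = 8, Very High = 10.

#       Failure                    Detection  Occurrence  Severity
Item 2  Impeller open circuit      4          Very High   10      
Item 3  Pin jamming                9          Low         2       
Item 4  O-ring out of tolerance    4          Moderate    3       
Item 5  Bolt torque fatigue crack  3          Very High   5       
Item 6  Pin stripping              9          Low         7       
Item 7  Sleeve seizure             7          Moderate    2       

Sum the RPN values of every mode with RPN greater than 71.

874

RPN = Severity × Occurrence × Detection:
  Item 2: 10 × 10 × 4 = 400
  Item 3: 2 × 4 × 9 = 72
  Item 4: 3 × 5 × 4 = 60
  Item 5: 5 × 10 × 3 = 150
  Item 6: 7 × 4 × 9 = 252
  Item 7: 2 × 5 × 7 = 70
RPN > 71: Item 2 (400), Item 3 (72), Item 5 (150), Item 6 (252).
Sum: 400 + 72 + 150 + 252 = 874.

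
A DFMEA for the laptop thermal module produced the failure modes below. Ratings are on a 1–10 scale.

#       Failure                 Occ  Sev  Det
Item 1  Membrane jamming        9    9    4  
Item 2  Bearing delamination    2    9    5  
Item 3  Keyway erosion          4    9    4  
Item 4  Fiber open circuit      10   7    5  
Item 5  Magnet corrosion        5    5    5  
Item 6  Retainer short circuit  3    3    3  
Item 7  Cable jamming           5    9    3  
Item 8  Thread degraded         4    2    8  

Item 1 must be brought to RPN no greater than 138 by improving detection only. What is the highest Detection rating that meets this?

Item 1: S=9, O=9, D=4 → current RPN = 324.
Fixed product = 81. Need 81 × D ≤ 138, so D ≤ 138/81 = 1.70.
Maximum integer Detection rating = 1 (gives RPN 81; D=2 would give 162 > 138).

1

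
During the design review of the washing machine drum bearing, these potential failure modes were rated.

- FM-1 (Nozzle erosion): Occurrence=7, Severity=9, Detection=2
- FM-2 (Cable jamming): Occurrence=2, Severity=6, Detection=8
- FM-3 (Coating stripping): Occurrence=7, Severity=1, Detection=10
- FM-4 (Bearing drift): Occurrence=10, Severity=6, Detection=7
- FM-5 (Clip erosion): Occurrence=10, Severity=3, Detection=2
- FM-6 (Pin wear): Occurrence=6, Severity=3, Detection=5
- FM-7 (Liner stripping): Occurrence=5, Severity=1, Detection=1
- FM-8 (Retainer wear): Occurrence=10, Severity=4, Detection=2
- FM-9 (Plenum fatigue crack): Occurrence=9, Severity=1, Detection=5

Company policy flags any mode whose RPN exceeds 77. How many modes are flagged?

RPN = Severity × Occurrence × Detection:
  FM-1: 9 × 7 × 2 = 126
  FM-2: 6 × 2 × 8 = 96
  FM-3: 1 × 7 × 10 = 70
  FM-4: 6 × 10 × 7 = 420
  FM-5: 3 × 10 × 2 = 60
  FM-6: 3 × 6 × 5 = 90
  FM-7: 1 × 5 × 1 = 5
  FM-8: 4 × 10 × 2 = 80
  FM-9: 1 × 9 × 5 = 45
Modes with RPN > 77: FM-1 (126), FM-2 (96), FM-4 (420), FM-6 (90), FM-8 (80) → 5.

5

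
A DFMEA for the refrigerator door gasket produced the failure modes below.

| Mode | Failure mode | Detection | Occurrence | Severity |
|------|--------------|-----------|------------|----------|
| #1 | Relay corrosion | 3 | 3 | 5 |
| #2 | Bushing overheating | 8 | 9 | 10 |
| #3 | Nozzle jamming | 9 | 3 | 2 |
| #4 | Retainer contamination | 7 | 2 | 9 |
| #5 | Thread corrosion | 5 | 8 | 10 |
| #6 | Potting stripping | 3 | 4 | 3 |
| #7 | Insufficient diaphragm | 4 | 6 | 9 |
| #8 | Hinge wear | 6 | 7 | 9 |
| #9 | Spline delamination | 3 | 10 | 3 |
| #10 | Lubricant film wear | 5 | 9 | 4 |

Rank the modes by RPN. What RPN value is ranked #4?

RPN = Severity × Occurrence × Detection:
  #1: 5 × 3 × 3 = 45
  #2: 10 × 9 × 8 = 720
  #3: 2 × 3 × 9 = 54
  #4: 9 × 2 × 7 = 126
  #5: 10 × 8 × 5 = 400
  #6: 3 × 4 × 3 = 36
  #7: 9 × 6 × 4 = 216
  #8: 9 × 7 × 6 = 378
  #9: 3 × 10 × 3 = 90
  #10: 4 × 9 × 5 = 180
Sorted descending: 720, 400, 378, 216, 180, 126, 90, 54, 45, 36.
The fourth-highest RPN is 216 (#7).

216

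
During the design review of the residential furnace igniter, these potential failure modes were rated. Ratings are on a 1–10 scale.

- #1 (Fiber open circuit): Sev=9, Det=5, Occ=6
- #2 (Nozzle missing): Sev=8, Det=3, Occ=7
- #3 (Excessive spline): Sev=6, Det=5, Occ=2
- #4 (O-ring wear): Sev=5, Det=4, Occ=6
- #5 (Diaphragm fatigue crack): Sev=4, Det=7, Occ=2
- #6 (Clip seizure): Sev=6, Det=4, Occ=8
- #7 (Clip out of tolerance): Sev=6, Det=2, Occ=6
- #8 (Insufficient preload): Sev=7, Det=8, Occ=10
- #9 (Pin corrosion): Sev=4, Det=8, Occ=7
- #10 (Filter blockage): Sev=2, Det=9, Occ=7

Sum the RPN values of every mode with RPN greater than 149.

RPN = Severity × Occurrence × Detection:
  #1: 9 × 6 × 5 = 270
  #2: 8 × 7 × 3 = 168
  #3: 6 × 2 × 5 = 60
  #4: 5 × 6 × 4 = 120
  #5: 4 × 2 × 7 = 56
  #6: 6 × 8 × 4 = 192
  #7: 6 × 6 × 2 = 72
  #8: 7 × 10 × 8 = 560
  #9: 4 × 7 × 8 = 224
  #10: 2 × 7 × 9 = 126
RPN > 149: #1 (270), #2 (168), #6 (192), #8 (560), #9 (224).
Sum: 270 + 168 + 192 + 560 + 224 = 1414.

1414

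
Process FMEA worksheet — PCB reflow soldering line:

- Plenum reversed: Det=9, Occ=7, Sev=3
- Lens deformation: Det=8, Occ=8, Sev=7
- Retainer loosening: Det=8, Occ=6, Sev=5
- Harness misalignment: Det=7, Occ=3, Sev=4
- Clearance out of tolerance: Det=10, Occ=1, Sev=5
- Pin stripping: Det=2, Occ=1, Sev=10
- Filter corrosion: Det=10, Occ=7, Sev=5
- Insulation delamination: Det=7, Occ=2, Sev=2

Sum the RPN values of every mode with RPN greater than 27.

RPN = Severity × Occurrence × Detection:
  Plenum reversed: 3 × 7 × 9 = 189
  Lens deformation: 7 × 8 × 8 = 448
  Retainer loosening: 5 × 6 × 8 = 240
  Harness misalignment: 4 × 3 × 7 = 84
  Clearance out of tolerance: 5 × 1 × 10 = 50
  Pin stripping: 10 × 1 × 2 = 20
  Filter corrosion: 5 × 7 × 10 = 350
  Insulation delamination: 2 × 2 × 7 = 28
RPN > 27: Plenum reversed (189), Lens deformation (448), Retainer loosening (240), Harness misalignment (84), Clearance out of tolerance (50), Filter corrosion (350), Insulation delamination (28).
Sum: 189 + 448 + 240 + 84 + 50 + 350 + 28 = 1389.

1389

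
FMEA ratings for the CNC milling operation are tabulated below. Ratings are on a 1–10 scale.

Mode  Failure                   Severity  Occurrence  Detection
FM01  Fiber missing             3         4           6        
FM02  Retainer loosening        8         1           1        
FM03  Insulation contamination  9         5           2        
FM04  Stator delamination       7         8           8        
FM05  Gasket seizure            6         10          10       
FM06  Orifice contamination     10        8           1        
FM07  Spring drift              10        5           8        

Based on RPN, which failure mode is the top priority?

RPN = Severity × Occurrence × Detection:
  FM01: 3 × 4 × 6 = 72
  FM02: 8 × 1 × 1 = 8
  FM03: 9 × 5 × 2 = 90
  FM04: 7 × 8 × 8 = 448
  FM05: 6 × 10 × 10 = 600
  FM06: 10 × 8 × 1 = 80
  FM07: 10 × 5 × 8 = 400
Highest RPN is 600 → FM05.

FM05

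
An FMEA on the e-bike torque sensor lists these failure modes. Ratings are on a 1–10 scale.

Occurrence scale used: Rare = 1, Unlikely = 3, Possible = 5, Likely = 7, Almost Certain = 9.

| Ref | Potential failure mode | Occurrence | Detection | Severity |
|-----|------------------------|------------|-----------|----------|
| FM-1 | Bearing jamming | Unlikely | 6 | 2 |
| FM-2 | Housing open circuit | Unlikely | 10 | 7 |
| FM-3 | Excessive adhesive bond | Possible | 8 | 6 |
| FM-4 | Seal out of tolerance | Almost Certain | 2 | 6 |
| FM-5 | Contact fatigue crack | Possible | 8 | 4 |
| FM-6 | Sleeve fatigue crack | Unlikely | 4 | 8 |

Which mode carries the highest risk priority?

RPN = Severity × Occurrence × Detection:
  FM-1: 2 × 3 × 6 = 36
  FM-2: 7 × 3 × 10 = 210
  FM-3: 6 × 5 × 8 = 240
  FM-4: 6 × 9 × 2 = 108
  FM-5: 4 × 5 × 8 = 160
  FM-6: 8 × 3 × 4 = 96
Highest RPN is 240 → FM-3.

FM-3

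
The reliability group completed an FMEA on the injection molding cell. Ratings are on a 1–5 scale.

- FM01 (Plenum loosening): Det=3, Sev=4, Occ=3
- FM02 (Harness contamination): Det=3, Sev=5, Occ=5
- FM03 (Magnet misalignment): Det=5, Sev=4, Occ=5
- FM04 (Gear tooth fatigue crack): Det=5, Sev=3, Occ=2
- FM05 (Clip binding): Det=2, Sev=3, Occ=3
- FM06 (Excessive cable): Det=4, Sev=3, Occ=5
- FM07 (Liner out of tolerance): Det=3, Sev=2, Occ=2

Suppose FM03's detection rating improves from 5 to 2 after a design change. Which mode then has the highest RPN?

RPN = Severity × Occurrence × Detection:
  FM01: 4 × 3 × 3 = 36
  FM02: 5 × 5 × 3 = 75
  FM03: 4 × 5 × 5 = 100
  FM04: 3 × 2 × 5 = 30
  FM05: 3 × 3 × 2 = 18
  FM06: 3 × 5 × 4 = 60
  FM07: 2 × 2 × 3 = 12
After action: FM03 → 4 × 5 × 2 = 40.
Revised RPNs: FM02=75, FM06=60, FM03=40, FM01=36, FM04=30, FM05=18, FM07=12.
Highest is now FM02 (75).

FM02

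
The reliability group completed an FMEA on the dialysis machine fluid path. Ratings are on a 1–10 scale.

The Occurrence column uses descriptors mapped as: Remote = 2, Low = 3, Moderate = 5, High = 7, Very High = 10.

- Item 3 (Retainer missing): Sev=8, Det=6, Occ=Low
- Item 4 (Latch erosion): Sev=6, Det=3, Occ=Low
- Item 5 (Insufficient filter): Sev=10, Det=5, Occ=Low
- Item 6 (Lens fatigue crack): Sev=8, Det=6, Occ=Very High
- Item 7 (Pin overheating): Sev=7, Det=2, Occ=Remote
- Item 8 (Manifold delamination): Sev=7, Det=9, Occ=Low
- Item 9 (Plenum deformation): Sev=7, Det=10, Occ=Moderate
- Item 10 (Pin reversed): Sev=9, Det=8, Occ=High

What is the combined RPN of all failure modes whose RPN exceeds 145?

1673

RPN = Severity × Occurrence × Detection:
  Item 3: 8 × 3 × 6 = 144
  Item 4: 6 × 3 × 3 = 54
  Item 5: 10 × 3 × 5 = 150
  Item 6: 8 × 10 × 6 = 480
  Item 7: 7 × 2 × 2 = 28
  Item 8: 7 × 3 × 9 = 189
  Item 9: 7 × 5 × 10 = 350
  Item 10: 9 × 7 × 8 = 504
RPN > 145: Item 5 (150), Item 6 (480), Item 8 (189), Item 9 (350), Item 10 (504).
Sum: 150 + 480 + 189 + 350 + 504 = 1673.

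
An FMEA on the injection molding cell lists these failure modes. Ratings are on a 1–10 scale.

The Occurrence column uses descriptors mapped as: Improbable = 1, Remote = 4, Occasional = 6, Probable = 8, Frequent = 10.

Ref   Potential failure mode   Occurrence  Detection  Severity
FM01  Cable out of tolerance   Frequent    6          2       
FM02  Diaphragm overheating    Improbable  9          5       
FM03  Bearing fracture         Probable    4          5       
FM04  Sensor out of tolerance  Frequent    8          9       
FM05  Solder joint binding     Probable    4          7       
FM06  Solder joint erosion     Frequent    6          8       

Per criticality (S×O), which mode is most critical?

FM04

Criticality = Severity × Occurrence:
  FM01: 2 × 10 = 20
  FM02: 5 × 1 = 5
  FM03: 5 × 8 = 40
  FM04: 9 × 10 = 90
  FM05: 7 × 8 = 56
  FM06: 8 × 10 = 80
Highest criticality is 90 → FM04.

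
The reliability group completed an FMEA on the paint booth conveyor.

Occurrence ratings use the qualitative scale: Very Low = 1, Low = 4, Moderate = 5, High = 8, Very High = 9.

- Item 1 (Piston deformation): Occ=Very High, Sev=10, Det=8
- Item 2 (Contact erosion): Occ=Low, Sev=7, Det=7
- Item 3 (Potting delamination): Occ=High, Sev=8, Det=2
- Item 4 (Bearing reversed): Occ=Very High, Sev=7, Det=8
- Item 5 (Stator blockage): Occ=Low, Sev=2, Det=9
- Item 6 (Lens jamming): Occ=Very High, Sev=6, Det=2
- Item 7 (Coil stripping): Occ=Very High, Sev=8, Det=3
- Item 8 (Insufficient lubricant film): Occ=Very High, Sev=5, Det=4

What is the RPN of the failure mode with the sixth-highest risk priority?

128

RPN = Severity × Occurrence × Detection:
  Item 1: 10 × 9 × 8 = 720
  Item 2: 7 × 4 × 7 = 196
  Item 3: 8 × 8 × 2 = 128
  Item 4: 7 × 9 × 8 = 504
  Item 5: 2 × 4 × 9 = 72
  Item 6: 6 × 9 × 2 = 108
  Item 7: 8 × 9 × 3 = 216
  Item 8: 5 × 9 × 4 = 180
Sorted descending: 720, 504, 216, 196, 180, 128, 108, 72.
The sixth-highest RPN is 128 (Item 3).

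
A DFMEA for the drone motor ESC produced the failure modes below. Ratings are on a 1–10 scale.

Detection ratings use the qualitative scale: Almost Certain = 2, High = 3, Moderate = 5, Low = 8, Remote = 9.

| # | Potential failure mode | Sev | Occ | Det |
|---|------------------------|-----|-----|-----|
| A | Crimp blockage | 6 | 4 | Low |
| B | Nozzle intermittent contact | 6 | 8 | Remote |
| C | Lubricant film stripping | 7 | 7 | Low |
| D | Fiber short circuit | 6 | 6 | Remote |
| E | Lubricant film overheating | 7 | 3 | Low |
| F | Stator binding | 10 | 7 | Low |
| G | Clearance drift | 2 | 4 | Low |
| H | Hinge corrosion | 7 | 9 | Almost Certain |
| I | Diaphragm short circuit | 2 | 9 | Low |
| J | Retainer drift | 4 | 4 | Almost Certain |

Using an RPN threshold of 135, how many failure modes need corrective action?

7

RPN = Severity × Occurrence × Detection:
  A: 6 × 4 × 8 = 192
  B: 6 × 8 × 9 = 432
  C: 7 × 7 × 8 = 392
  D: 6 × 6 × 9 = 324
  E: 7 × 3 × 8 = 168
  F: 10 × 7 × 8 = 560
  G: 2 × 4 × 8 = 64
  H: 7 × 9 × 2 = 126
  I: 2 × 9 × 8 = 144
  J: 4 × 4 × 2 = 32
Modes with RPN ≥ 135: A (192), B (432), C (392), D (324), E (168), F (560), I (144) → 7.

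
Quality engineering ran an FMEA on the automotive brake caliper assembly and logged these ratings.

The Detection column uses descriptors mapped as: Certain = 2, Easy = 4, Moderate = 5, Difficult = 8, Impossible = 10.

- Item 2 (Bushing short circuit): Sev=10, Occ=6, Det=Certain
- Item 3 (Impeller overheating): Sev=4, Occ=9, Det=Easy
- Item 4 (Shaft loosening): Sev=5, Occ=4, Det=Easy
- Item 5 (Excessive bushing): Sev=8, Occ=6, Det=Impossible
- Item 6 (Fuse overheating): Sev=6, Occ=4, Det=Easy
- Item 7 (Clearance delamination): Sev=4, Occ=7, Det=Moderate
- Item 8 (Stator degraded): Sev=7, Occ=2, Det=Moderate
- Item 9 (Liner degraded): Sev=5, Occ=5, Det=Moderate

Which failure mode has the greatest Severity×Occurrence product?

Criticality = Severity × Occurrence:
  Item 2: 10 × 6 = 60
  Item 3: 4 × 9 = 36
  Item 4: 5 × 4 = 20
  Item 5: 8 × 6 = 48
  Item 6: 6 × 4 = 24
  Item 7: 4 × 7 = 28
  Item 8: 7 × 2 = 14
  Item 9: 5 × 5 = 25
Highest criticality is 60 → Item 2.

Item 2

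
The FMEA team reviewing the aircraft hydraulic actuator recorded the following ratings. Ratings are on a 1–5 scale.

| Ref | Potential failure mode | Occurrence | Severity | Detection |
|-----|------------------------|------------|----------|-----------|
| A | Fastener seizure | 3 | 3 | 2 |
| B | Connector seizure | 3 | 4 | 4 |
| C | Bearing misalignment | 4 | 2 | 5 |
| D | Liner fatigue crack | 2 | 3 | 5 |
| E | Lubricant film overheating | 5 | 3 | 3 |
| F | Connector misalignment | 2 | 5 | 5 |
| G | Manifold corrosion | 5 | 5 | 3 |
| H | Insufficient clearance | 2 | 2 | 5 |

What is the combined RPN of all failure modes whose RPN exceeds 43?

RPN = Severity × Occurrence × Detection:
  A: 3 × 3 × 2 = 18
  B: 4 × 3 × 4 = 48
  C: 2 × 4 × 5 = 40
  D: 3 × 2 × 5 = 30
  E: 3 × 5 × 3 = 45
  F: 5 × 2 × 5 = 50
  G: 5 × 5 × 3 = 75
  H: 2 × 2 × 5 = 20
RPN > 43: B (48), E (45), F (50), G (75).
Sum: 48 + 45 + 50 + 75 = 218.

218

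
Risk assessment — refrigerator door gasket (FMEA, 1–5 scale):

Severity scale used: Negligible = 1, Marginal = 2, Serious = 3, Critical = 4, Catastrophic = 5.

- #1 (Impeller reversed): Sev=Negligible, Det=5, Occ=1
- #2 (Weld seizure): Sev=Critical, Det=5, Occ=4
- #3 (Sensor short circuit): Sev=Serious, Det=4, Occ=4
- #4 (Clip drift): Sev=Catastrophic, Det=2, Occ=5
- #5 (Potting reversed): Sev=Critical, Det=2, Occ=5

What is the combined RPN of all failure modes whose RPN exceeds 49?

130

RPN = Severity × Occurrence × Detection:
  #1: 1 × 1 × 5 = 5
  #2: 4 × 4 × 5 = 80
  #3: 3 × 4 × 4 = 48
  #4: 5 × 5 × 2 = 50
  #5: 4 × 5 × 2 = 40
RPN > 49: #2 (80), #4 (50).
Sum: 80 + 50 = 130.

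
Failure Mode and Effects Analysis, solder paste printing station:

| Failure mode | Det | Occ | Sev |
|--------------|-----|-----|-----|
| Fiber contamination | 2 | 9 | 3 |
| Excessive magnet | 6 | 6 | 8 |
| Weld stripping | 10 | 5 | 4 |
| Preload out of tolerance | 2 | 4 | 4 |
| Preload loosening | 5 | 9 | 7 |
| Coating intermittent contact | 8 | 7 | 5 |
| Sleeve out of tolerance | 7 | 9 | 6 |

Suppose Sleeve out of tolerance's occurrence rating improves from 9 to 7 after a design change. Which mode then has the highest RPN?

RPN = Severity × Occurrence × Detection:
  Fiber contamination: 3 × 9 × 2 = 54
  Excessive magnet: 8 × 6 × 6 = 288
  Weld stripping: 4 × 5 × 10 = 200
  Preload out of tolerance: 4 × 4 × 2 = 32
  Preload loosening: 7 × 9 × 5 = 315
  Coating intermittent contact: 5 × 7 × 8 = 280
  Sleeve out of tolerance: 6 × 9 × 7 = 378
After action: Sleeve out of tolerance → 6 × 7 × 7 = 294.
Revised RPNs: Preload loosening=315, Sleeve out of tolerance=294, Excessive magnet=288, Coating intermittent contact=280, Weld stripping=200, Fiber contamination=54, Preload out of tolerance=32.
Highest is now Preload loosening (315).

Preload loosening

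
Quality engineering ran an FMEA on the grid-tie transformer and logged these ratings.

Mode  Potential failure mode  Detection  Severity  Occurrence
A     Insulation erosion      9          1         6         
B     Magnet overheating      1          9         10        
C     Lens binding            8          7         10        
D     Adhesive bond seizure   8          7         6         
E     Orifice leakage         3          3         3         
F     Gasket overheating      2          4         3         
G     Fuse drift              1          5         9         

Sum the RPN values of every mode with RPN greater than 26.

1112

RPN = Severity × Occurrence × Detection:
  A: 1 × 6 × 9 = 54
  B: 9 × 10 × 1 = 90
  C: 7 × 10 × 8 = 560
  D: 7 × 6 × 8 = 336
  E: 3 × 3 × 3 = 27
  F: 4 × 3 × 2 = 24
  G: 5 × 9 × 1 = 45
RPN > 26: A (54), B (90), C (560), D (336), E (27), G (45).
Sum: 54 + 90 + 560 + 336 + 27 + 45 = 1112.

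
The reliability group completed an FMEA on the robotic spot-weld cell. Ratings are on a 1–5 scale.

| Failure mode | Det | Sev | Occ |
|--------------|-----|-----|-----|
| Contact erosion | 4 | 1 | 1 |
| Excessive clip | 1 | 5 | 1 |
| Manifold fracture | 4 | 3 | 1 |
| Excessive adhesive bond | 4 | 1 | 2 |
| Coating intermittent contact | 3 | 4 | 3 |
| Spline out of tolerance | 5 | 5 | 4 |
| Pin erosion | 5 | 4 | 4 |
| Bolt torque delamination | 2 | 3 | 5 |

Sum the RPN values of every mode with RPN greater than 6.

RPN = Severity × Occurrence × Detection:
  Contact erosion: 1 × 1 × 4 = 4
  Excessive clip: 5 × 1 × 1 = 5
  Manifold fracture: 3 × 1 × 4 = 12
  Excessive adhesive bond: 1 × 2 × 4 = 8
  Coating intermittent contact: 4 × 3 × 3 = 36
  Spline out of tolerance: 5 × 4 × 5 = 100
  Pin erosion: 4 × 4 × 5 = 80
  Bolt torque delamination: 3 × 5 × 2 = 30
RPN > 6: Manifold fracture (12), Excessive adhesive bond (8), Coating intermittent contact (36), Spline out of tolerance (100), Pin erosion (80), Bolt torque delamination (30).
Sum: 12 + 8 + 36 + 100 + 80 + 30 = 266.

266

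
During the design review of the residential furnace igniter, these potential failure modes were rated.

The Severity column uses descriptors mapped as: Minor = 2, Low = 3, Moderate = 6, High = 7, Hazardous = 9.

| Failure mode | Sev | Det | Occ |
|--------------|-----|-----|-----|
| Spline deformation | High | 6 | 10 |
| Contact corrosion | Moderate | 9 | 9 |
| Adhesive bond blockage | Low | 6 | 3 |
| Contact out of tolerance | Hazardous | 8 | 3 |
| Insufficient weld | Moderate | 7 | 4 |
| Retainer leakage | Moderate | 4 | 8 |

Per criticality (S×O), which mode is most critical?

Criticality = Severity × Occurrence:
  Spline deformation: 7 × 10 = 70
  Contact corrosion: 6 × 9 = 54
  Adhesive bond blockage: 3 × 3 = 9
  Contact out of tolerance: 9 × 3 = 27
  Insufficient weld: 6 × 4 = 24
  Retainer leakage: 6 × 8 = 48
Highest criticality is 70 → Spline deformation.

Spline deformation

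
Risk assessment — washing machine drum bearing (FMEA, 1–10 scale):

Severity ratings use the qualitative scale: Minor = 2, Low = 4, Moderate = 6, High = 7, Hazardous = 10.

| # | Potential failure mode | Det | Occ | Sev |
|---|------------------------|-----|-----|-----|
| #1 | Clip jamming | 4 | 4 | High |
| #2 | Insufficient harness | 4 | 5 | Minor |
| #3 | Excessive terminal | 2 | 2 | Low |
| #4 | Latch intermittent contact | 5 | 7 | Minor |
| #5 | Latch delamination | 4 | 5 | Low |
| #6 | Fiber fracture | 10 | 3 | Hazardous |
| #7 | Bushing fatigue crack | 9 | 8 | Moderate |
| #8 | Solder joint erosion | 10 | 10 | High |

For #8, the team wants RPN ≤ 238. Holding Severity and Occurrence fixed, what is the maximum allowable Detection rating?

#8: S=7, O=10, D=10 → current RPN = 700.
Fixed product = 70. Need 70 × D ≤ 238, so D ≤ 238/70 = 3.40.
Maximum integer Detection rating = 3 (gives RPN 210; D=4 would give 280 > 238).

3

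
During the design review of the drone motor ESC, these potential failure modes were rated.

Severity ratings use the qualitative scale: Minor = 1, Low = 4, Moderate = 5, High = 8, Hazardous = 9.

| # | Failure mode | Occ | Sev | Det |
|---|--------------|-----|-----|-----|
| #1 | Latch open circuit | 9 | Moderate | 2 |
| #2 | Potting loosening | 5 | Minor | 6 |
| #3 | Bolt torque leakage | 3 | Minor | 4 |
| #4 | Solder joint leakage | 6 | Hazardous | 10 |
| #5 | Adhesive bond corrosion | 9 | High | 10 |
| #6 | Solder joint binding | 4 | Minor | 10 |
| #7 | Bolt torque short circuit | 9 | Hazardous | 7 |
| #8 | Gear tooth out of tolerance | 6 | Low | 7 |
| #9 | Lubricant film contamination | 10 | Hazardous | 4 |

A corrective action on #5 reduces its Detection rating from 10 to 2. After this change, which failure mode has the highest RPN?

RPN = Severity × Occurrence × Detection:
  #1: 5 × 9 × 2 = 90
  #2: 1 × 5 × 6 = 30
  #3: 1 × 3 × 4 = 12
  #4: 9 × 6 × 10 = 540
  #5: 8 × 9 × 10 = 720
  #6: 1 × 4 × 10 = 40
  #7: 9 × 9 × 7 = 567
  #8: 4 × 6 × 7 = 168
  #9: 9 × 10 × 4 = 360
After action: #5 → 8 × 9 × 2 = 144.
Revised RPNs: #7=567, #4=540, #9=360, #8=168, #5=144, #1=90, #6=40, #2=30, #3=12.
Highest is now #7 (567).

#7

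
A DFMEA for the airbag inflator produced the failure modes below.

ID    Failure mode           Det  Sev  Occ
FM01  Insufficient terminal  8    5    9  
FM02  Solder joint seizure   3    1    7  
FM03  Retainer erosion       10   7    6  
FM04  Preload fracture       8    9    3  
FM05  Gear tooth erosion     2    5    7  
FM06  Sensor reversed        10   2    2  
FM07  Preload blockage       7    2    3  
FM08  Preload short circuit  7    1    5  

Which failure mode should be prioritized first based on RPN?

RPN = Severity × Occurrence × Detection:
  FM01: 5 × 9 × 8 = 360
  FM02: 1 × 7 × 3 = 21
  FM03: 7 × 6 × 10 = 420
  FM04: 9 × 3 × 8 = 216
  FM05: 5 × 7 × 2 = 70
  FM06: 2 × 2 × 10 = 40
  FM07: 2 × 3 × 7 = 42
  FM08: 1 × 5 × 7 = 35
Highest RPN is 420 → FM03.

FM03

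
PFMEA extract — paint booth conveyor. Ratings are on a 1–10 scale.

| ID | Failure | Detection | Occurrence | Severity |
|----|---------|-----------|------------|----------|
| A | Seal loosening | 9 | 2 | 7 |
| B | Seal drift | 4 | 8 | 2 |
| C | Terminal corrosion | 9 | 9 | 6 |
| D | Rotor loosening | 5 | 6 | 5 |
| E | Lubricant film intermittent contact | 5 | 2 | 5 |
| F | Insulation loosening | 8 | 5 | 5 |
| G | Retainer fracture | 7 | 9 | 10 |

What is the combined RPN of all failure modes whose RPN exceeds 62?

RPN = Severity × Occurrence × Detection:
  A: 7 × 2 × 9 = 126
  B: 2 × 8 × 4 = 64
  C: 6 × 9 × 9 = 486
  D: 5 × 6 × 5 = 150
  E: 5 × 2 × 5 = 50
  F: 5 × 5 × 8 = 200
  G: 10 × 9 × 7 = 630
RPN > 62: A (126), B (64), C (486), D (150), F (200), G (630).
Sum: 126 + 64 + 486 + 150 + 200 + 630 = 1656.

1656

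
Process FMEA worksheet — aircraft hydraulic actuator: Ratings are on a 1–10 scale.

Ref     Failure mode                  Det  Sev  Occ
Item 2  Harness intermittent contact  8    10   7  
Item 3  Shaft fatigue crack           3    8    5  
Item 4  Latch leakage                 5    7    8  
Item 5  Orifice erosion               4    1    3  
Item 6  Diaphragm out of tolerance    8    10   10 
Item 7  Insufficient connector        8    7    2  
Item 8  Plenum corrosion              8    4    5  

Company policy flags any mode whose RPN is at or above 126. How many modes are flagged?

4

RPN = Severity × Occurrence × Detection:
  Item 2: 10 × 7 × 8 = 560
  Item 3: 8 × 5 × 3 = 120
  Item 4: 7 × 8 × 5 = 280
  Item 5: 1 × 3 × 4 = 12
  Item 6: 10 × 10 × 8 = 800
  Item 7: 7 × 2 × 8 = 112
  Item 8: 4 × 5 × 8 = 160
Modes with RPN ≥ 126: Item 2 (560), Item 4 (280), Item 6 (800), Item 8 (160) → 4.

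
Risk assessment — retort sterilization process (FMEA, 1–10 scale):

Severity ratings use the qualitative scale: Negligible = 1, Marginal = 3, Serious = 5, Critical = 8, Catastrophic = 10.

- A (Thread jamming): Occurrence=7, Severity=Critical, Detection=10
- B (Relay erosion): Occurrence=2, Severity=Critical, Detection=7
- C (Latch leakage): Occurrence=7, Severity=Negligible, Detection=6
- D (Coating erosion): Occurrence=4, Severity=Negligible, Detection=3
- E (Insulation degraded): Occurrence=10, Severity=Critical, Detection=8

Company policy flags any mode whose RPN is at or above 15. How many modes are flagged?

RPN = Severity × Occurrence × Detection:
  A: 8 × 7 × 10 = 560
  B: 8 × 2 × 7 = 112
  C: 1 × 7 × 6 = 42
  D: 1 × 4 × 3 = 12
  E: 8 × 10 × 8 = 640
Modes with RPN ≥ 15: A (560), B (112), C (42), E (640) → 4.

4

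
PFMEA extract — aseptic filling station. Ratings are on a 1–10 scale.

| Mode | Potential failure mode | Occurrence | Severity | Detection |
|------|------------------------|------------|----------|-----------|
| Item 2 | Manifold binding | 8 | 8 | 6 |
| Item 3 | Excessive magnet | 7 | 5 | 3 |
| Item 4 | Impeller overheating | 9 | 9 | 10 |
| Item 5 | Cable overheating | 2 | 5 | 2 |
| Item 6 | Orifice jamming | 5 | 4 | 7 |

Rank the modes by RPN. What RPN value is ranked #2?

384

RPN = Severity × Occurrence × Detection:
  Item 2: 8 × 8 × 6 = 384
  Item 3: 5 × 7 × 3 = 105
  Item 4: 9 × 9 × 10 = 810
  Item 5: 5 × 2 × 2 = 20
  Item 6: 4 × 5 × 7 = 140
Sorted descending: 810, 384, 140, 105, 20.
The second-highest RPN is 384 (Item 2).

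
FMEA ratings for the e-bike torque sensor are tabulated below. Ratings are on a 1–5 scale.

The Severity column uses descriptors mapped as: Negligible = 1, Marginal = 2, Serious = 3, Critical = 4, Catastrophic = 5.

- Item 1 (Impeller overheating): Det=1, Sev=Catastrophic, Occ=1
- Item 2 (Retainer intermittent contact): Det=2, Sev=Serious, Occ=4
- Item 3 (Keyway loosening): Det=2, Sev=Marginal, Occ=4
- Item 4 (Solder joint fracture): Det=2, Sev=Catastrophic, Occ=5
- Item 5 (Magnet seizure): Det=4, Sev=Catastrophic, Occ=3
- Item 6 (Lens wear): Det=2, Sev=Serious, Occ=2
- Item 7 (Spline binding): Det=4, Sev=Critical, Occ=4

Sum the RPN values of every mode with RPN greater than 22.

198

RPN = Severity × Occurrence × Detection:
  Item 1: 5 × 1 × 1 = 5
  Item 2: 3 × 4 × 2 = 24
  Item 3: 2 × 4 × 2 = 16
  Item 4: 5 × 5 × 2 = 50
  Item 5: 5 × 3 × 4 = 60
  Item 6: 3 × 2 × 2 = 12
  Item 7: 4 × 4 × 4 = 64
RPN > 22: Item 2 (24), Item 4 (50), Item 5 (60), Item 7 (64).
Sum: 24 + 50 + 60 + 64 = 198.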